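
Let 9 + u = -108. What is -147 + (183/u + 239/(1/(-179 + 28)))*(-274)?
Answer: 385658035/39 ≈ 9.8887e+6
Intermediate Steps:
u = -117 (u = -9 - 108 = -117)
-147 + (183/u + 239/(1/(-179 + 28)))*(-274) = -147 + (183/(-117) + 239/(1/(-179 + 28)))*(-274) = -147 + (183*(-1/117) + 239/(1/(-151)))*(-274) = -147 + (-61/39 + 239/(-1/151))*(-274) = -147 + (-61/39 + 239*(-151))*(-274) = -147 + (-61/39 - 36089)*(-274) = -147 - 1407532/39*(-274) = -147 + 385663768/39 = 385658035/39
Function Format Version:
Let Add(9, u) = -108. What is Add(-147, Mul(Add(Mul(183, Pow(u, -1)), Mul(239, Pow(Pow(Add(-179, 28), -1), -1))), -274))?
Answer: Rational(385658035, 39) ≈ 9.8887e+6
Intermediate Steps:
u = -117 (u = Add(-9, -108) = -117)
Add(-147, Mul(Add(Mul(183, Pow(u, -1)), Mul(239, Pow(Pow(Add(-179, 28), -1), -1))), -274)) = Add(-147, Mul(Add(Mul(183, Pow(-117, -1)), Mul(239, Pow(Pow(Add(-179, 28), -1), -1))), -274)) = Add(-147, Mul(Add(Mul(183, Rational(-1, 117)), Mul(239, Pow(Pow(-151, -1), -1))), -274)) = Add(-147, Mul(Add(Rational(-61, 39), Mul(239, Pow(Rational(-1, 151), -1))), -274)) = Add(-147, Mul(Add(Rational(-61, 39), Mul(239, -151)), -274)) = Add(-147, Mul(Add(Rational(-61, 39), -36089), -274)) = Add(-147, Mul(Rational(-1407532, 39), -274)) = Add(-147, Rational(385663768, 39)) = Rational(385658035, 39)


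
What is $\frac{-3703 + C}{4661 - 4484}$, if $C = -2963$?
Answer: $- \frac{2222}{59} \approx -37.661$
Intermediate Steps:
$\frac{-3703 + C}{4661 - 4484} = \frac{-3703 - 2963}{4661 - 4484} = - \frac{6666}{177} = \left(-6666\right) \frac{1}{177} = - \frac{2222}{59}$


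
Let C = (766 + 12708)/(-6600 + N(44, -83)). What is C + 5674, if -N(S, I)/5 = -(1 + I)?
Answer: 19880633/3505 ≈ 5672.1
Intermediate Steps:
N(S, I) = 5 + 5*I (N(S, I) = -(-5)*(1 + I) = -5*(-1 - I) = 5 + 5*I)
C = -6737/3505 (C = (766 + 12708)/(-6600 + (5 + 5*(-83))) = 13474/(-6600 + (5 - 415)) = 13474/(-6600 - 410) = 13474/(-7010) = 13474*(-1/7010) = -6737/3505 ≈ -1.9221)
C + 5674 = -6737/3505 + 5674 = 19880633/3505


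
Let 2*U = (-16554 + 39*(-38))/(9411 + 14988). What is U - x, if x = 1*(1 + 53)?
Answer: -147396/2711 ≈ -54.370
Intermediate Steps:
U = -1002/2711 (U = ((-16554 + 39*(-38))/(9411 + 14988))/2 = ((-16554 - 1482)/24399)/2 = (-18036*1/24399)/2 = (½)*(-2004/2711) = -1002/2711 ≈ -0.36961)
x = 54 (x = 1*54 = 54)
U - x = -1002/2711 - 1*54 = -1002/2711 - 54 = -147396/2711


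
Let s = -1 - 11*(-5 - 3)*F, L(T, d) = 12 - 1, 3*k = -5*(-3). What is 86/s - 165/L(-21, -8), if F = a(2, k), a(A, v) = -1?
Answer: -1421/89 ≈ -15.966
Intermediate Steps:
k = 5 (k = (-5*(-3))/3 = (⅓)*15 = 5)
F = -1
L(T, d) = 11
s = -89 (s = -1 - 11*(-5 - 3)*(-1) = -1 - (-88)*(-1) = -1 - 11*8 = -1 - 88 = -89)
86/s - 165/L(-21, -8) = 86/(-89) - 165/11 = 86*(-1/89) - 165*1/11 = -86/89 - 15 = -1421/89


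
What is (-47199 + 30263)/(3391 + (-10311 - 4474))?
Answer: 8468/5697 ≈ 1.4864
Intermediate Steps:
(-47199 + 30263)/(3391 + (-10311 - 4474)) = -16936/(3391 - 14785) = -16936/(-11394) = -16936*(-1/11394) = 8468/5697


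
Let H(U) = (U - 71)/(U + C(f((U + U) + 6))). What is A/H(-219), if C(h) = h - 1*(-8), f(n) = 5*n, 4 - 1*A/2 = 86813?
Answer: -205824139/145 ≈ -1.4195e+6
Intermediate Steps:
A = -173618 (A = 8 - 2*86813 = 8 - 173626 = -173618)
C(h) = 8 + h (C(h) = h + 8 = 8 + h)
H(U) = (-71 + U)/(38 + 11*U) (H(U) = (U - 71)/(U + (8 + 5*((U + U) + 6))) = (-71 + U)/(U + (8 + 5*(2*U + 6))) = (-71 + U)/(U + (8 + 5*(6 + 2*U))) = (-71 + U)/(U + (8 + (30 + 10*U))) = (-71 + U)/(U + (38 + 10*U)) = (-71 + U)/(38 + 11*U))
A/H(-219) = -173618*(38 + 11*(-219))/(-71 - 219) = -173618/(-290/(38 - 2409)) = -173618/(-290/(-2371)) = -173618/((-1/2371*(-290))) = -173618/290/2371 = -173618*2371/290 = -205824139/145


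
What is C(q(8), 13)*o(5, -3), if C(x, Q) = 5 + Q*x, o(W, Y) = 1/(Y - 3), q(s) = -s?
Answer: 33/2 ≈ 16.500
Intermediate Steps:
o(W, Y) = 1/(-3 + Y)
C(q(8), 13)*o(5, -3) = (5 + 13*(-1*8))/(-3 - 3) = (5 + 13*(-8))/(-6) = (5 - 104)*(-1/6) = -99*(-1/6) = 33/2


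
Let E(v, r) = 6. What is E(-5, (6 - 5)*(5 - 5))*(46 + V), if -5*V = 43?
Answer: 1122/5 ≈ 224.40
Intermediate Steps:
V = -43/5 (V = -⅕*43 = -43/5 ≈ -8.6000)
E(-5, (6 - 5)*(5 - 5))*(46 + V) = 6*(46 - 43/5) = 6*(187/5) = 1122/5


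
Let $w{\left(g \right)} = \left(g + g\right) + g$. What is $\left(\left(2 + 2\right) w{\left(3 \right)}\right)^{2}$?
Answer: $1296$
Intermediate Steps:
$w{\left(g \right)} = 3 g$ ($w{\left(g \right)} = 2 g + g = 3 g$)
$\left(\left(2 + 2\right) w{\left(3 \right)}\right)^{2} = \left(\left(2 + 2\right) 3 \cdot 3\right)^{2} = \left(4 \cdot 9\right)^{2} = 36^{2} = 1296$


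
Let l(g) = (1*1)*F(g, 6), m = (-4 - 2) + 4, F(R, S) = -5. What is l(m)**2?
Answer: 25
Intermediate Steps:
m = -2 (m = -6 + 4 = -2)
l(g) = -5 (l(g) = (1*1)*(-5) = 1*(-5) = -5)
l(m)**2 = (-5)**2 = 25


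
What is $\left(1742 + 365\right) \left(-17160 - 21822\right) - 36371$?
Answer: $-82171445$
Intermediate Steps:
$\left(1742 + 365\right) \left(-17160 - 21822\right) - 36371 = 2107 \left(-38982\right) - 36371 = -82135074 - 36371 = -82171445$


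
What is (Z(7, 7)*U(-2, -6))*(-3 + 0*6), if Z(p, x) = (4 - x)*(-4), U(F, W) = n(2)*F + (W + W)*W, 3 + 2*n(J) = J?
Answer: -2628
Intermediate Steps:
n(J) = -3/2 + J/2
U(F, W) = 2*W**2 - F/2 (U(F, W) = (-3/2 + (1/2)*2)*F + (W + W)*W = (-3/2 + 1)*F + (2*W)*W = -F/2 + 2*W**2 = 2*W**2 - F/2)
Z(p, x) = -16 + 4*x
(Z(7, 7)*U(-2, -6))*(-3 + 0*6) = ((-16 + 4*7)*(2*(-6)**2 - 1/2*(-2)))*(-3 + 0*6) = ((-16 + 28)*(2*36 + 1))*(-3 + 0) = (12*(72 + 1))*(-3) = (12*73)*(-3) = 876*(-3) = -2628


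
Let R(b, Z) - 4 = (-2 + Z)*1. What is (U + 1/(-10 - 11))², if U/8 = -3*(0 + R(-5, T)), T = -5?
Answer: 2283121/441 ≈ 5177.1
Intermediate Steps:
R(b, Z) = 2 + Z (R(b, Z) = 4 + (-2 + Z)*1 = 4 + (-2 + Z) = 2 + Z)
U = 72 (U = 8*(-3*(0 + (2 - 5))) = 8*(-3*(0 - 3)) = 8*(-3*(-3)) = 8*9 = 72)
(U + 1/(-10 - 11))² = (72 + 1/(-10 - 11))² = (72 + 1/(-21))² = (72 - 1/21)² = (1511/21)² = 2283121/441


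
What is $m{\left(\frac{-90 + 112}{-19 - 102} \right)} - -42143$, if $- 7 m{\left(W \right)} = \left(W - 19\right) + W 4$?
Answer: $\frac{3245230}{77} \approx 42146.0$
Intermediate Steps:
$m{\left(W \right)} = \frac{19}{7} - \frac{5 W}{7}$ ($m{\left(W \right)} = - \frac{\left(W - 19\right) + W 4}{7} = - \frac{\left(-19 + W\right) + 4 W}{7} = - \frac{-19 + 5 W}{7} = \frac{19}{7} - \frac{5 W}{7}$)
$m{\left(\frac{-90 + 112}{-19 - 102} \right)} - -42143 = \left(\frac{19}{7} - \frac{5 \frac{-90 + 112}{-19 - 102}}{7}\right) - -42143 = \left(\frac{19}{7} - \frac{5 \frac{22}{-121}}{7}\right) + 42143 = \left(\frac{19}{7} - \frac{5 \cdot 22 \left(- \frac{1}{121}\right)}{7}\right) + 42143 = \left(\frac{19}{7} - - \frac{10}{77}\right) + 42143 = \left(\frac{19}{7} + \frac{10}{77}\right) + 42143 = \frac{219}{77} + 42143 = \frac{3245230}{77}$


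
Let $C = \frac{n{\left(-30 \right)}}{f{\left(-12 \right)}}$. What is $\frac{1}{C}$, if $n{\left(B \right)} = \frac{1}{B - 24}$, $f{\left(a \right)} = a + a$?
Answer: $1296$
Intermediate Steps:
$f{\left(a \right)} = 2 a$
$n{\left(B \right)} = \frac{1}{-24 + B}$
$C = \frac{1}{1296}$ ($C = \frac{1}{\left(-24 - 30\right) 2 \left(-12\right)} = \frac{1}{\left(-54\right) \left(-24\right)} = \left(- \frac{1}{54}\right) \left(- \frac{1}{24}\right) = \frac{1}{1296} \approx 0.0007716$)
$\frac{1}{C} = \frac{1}{\frac{1}{1296}} = 1296$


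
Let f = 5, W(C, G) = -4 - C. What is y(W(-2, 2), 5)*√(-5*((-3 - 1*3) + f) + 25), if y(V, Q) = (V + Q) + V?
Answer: √30 ≈ 5.4772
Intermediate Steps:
y(V, Q) = Q + 2*V (y(V, Q) = (Q + V) + V = Q + 2*V)
y(W(-2, 2), 5)*√(-5*((-3 - 1*3) + f) + 25) = (5 + 2*(-4 - 1*(-2)))*√(-5*((-3 - 1*3) + 5) + 25) = (5 + 2*(-4 + 2))*√(-5*((-3 - 3) + 5) + 25) = (5 + 2*(-2))*√(-5*(-6 + 5) + 25) = (5 - 4)*√(-5*(-1) + 25) = 1*√(5 + 25) = 1*√30 = √30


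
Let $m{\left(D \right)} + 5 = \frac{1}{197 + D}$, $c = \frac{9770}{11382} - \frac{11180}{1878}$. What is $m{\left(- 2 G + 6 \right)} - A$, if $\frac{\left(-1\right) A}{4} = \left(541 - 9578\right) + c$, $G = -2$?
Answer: $- \frac{4446016144970}{122908527} \approx -36173.0$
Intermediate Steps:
$c = - \frac{3025075}{593761}$ ($c = 9770 \cdot \frac{1}{11382} - \frac{5590}{939} = \frac{4885}{5691} - \frac{5590}{939} = - \frac{3025075}{593761} \approx -5.0948$)
$m{\left(D \right)} = -5 + \frac{1}{197 + D}$
$A = \frac{21475372928}{593761}$ ($A = - 4 \left(\left(541 - 9578\right) - \frac{3025075}{593761}\right) = - 4 \left(-9037 - \frac{3025075}{593761}\right) = \left(-4\right) \left(- \frac{5368843232}{593761}\right) = \frac{21475372928}{593761} \approx 36168.0$)
$m{\left(- 2 G + 6 \right)} - A = \frac{-984 - 5 \left(\left(-2\right) \left(-2\right) + 6\right)}{197 + \left(\left(-2\right) \left(-2\right) + 6\right)} - \frac{21475372928}{593761} = \frac{-984 - 5 \left(4 + 6\right)}{197 + \left(4 + 6\right)} - \frac{21475372928}{593761} = \frac{-984 - 50}{197 + 10} - \frac{21475372928}{593761} = \frac{-984 - 50}{207} - \frac{21475372928}{593761} = \frac{1}{207} \left(-1034\right) - \frac{21475372928}{593761} = - \frac{1034}{207} - \frac{21475372928}{593761} = - \frac{4446016144970}{122908527}$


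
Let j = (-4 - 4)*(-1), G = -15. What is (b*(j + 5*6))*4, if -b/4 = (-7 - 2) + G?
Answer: 14592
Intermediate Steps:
j = 8 (j = -8*(-1) = 8)
b = 96 (b = -4*((-7 - 2) - 15) = -4*(-9 - 15) = -4*(-24) = 96)
(b*(j + 5*6))*4 = (96*(8 + 5*6))*4 = (96*(8 + 30))*4 = (96*38)*4 = 3648*4 = 14592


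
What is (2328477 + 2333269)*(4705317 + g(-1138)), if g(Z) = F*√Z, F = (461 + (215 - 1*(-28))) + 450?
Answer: 21934992703482 + 5379654884*I*√1138 ≈ 2.1935e+13 + 1.8148e+11*I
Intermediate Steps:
F = 1154 (F = (461 + (215 + 28)) + 450 = (461 + 243) + 450 = 704 + 450 = 1154)
g(Z) = 1154*√Z
(2328477 + 2333269)*(4705317 + g(-1138)) = (2328477 + 2333269)*(4705317 + 1154*√(-1138)) = 4661746*(4705317 + 1154*(I*√1138)) = 4661746*(4705317 + 1154*I*√1138) = 21934992703482 + 5379654884*I*√1138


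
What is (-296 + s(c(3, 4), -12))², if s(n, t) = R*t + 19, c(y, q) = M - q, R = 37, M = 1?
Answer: 519841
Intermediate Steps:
c(y, q) = 1 - q
s(n, t) = 19 + 37*t (s(n, t) = 37*t + 19 = 19 + 37*t)
(-296 + s(c(3, 4), -12))² = (-296 + (19 + 37*(-12)))² = (-296 + (19 - 444))² = (-296 - 425)² = (-721)² = 519841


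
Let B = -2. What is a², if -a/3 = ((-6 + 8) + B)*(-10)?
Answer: 0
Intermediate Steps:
a = 0 (a = -3*((-6 + 8) - 2)*(-10) = -3*(2 - 2)*(-10) = -0*(-10) = -3*0 = 0)
a² = 0² = 0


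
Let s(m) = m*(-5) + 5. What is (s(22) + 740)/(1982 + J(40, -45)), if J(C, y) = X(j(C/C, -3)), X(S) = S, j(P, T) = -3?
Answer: 635/1979 ≈ 0.32087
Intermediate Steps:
s(m) = 5 - 5*m (s(m) = -5*m + 5 = 5 - 5*m)
J(C, y) = -3
(s(22) + 740)/(1982 + J(40, -45)) = ((5 - 5*22) + 740)/(1982 - 3) = ((5 - 110) + 740)/1979 = (-105 + 740)*(1/1979) = 635*(1/1979) = 635/1979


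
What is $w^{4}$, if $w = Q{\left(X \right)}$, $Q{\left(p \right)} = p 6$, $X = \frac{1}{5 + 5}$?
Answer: $\frac{81}{625} \approx 0.1296$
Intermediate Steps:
$X = \frac{1}{10} \approx 0.1$
$Q{\left(p \right)} = 6 p$
$w = \frac{3}{5}$ ($w = 6 \cdot \frac{1}{10} = \frac{3}{5} \approx 0.6$)
$w^{4} = \left(\frac{3}{5}\right)^{4} = \frac{81}{625}$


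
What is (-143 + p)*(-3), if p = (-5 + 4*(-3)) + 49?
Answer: 333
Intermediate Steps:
p = 32 (p = (-5 - 12) + 49 = -17 + 49 = 32)
(-143 + p)*(-3) = (-143 + 32)*(-3) = -111*(-3) = 333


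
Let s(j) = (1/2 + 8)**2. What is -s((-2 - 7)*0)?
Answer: -289/4 ≈ -72.250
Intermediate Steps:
s(j) = 289/4 (s(j) = (1*(1/2) + 8)**2 = (1/2 + 8)**2 = (17/2)**2 = 289/4)
-s((-2 - 7)*0) = -1*289/4 = -289/4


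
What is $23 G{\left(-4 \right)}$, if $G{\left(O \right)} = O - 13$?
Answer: $-391$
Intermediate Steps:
$G{\left(O \right)} = -13 + O$
$23 G{\left(-4 \right)} = 23 \left(-13 - 4\right) = 23 \left(-17\right) = -391$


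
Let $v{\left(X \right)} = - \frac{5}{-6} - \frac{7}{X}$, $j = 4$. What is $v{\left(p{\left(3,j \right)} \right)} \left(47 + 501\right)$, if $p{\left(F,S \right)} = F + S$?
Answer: $- \frac{274}{3} \approx -91.333$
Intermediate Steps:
$v{\left(X \right)} = \frac{5}{6} - \frac{7}{X}$ ($v{\left(X \right)} = \left(-5\right) \left(- \frac{1}{6}\right) - \frac{7}{X} = \frac{5}{6} - \frac{7}{X}$)
$v{\left(p{\left(3,j \right)} \right)} \left(47 + 501\right) = \left(\frac{5}{6} - \frac{7}{3 + 4}\right) \left(47 + 501\right) = \left(\frac{5}{6} - \frac{7}{7}\right) 548 = \left(\frac{5}{6} - 1\right) 548 = \left(- \frac{1}{6}\right) 548 = - \frac{274}{3}$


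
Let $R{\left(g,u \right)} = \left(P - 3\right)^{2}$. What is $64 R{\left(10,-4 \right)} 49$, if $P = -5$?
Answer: $200704$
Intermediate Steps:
$R{\left(g,u \right)} = 64$ ($R{\left(g,u \right)} = \left(-5 - 3\right)^{2} = \left(-8\right)^{2} = 64$)
$64 R{\left(10,-4 \right)} 49 = 64 \cdot 64 \cdot 49 = 4096 \cdot 49 = 200704$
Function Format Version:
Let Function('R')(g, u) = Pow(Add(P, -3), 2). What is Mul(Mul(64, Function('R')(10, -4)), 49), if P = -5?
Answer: 200704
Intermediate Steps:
Function('R')(g, u) = 64 (Function('R')(g, u) = Pow(Add(-5, -3), 2) = Pow(-8, 2) = 64)
Mul(Mul(64, Function('R')(10, -4)), 49) = Mul(Mul(64, 64), 49) = Mul(4096, 49) = 200704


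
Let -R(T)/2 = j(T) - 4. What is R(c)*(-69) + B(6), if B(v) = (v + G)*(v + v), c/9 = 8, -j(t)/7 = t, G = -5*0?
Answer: -70032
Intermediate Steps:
G = 0
j(t) = -7*t
c = 72 (c = 9*8 = 72)
R(T) = 8 + 14*T (R(T) = -2*(-7*T - 4) = -2*(-4 - 7*T) = 8 + 14*T)
B(v) = 2*v² (B(v) = (v + 0)*(v + v) = v*(2*v) = 2*v²)
R(c)*(-69) + B(6) = (8 + 14*72)*(-69) + 2*6² = (8 + 1008)*(-69) + 2*36 = 1016*(-69) + 72 = -70104 + 72 = -70032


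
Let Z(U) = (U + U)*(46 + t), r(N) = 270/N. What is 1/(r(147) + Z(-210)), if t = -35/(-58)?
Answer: -1421/27811260 ≈ -5.1094e-5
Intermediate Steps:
t = 35/58 (t = -35*(-1/58) = 35/58 ≈ 0.60345)
Z(U) = 2703*U/29 (Z(U) = (U + U)*(46 + 35/58) = (2*U)*(2703/58) = 2703*U/29)
1/(r(147) + Z(-210)) = 1/(270/147 + (2703/29)*(-210)) = 1/(270*(1/147) - 567630/29) = 1/(90/49 - 567630/29) = 1/(-27811260/1421) = -1421/27811260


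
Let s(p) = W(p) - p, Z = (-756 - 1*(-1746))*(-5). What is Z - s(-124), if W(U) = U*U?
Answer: -20450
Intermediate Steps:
Z = -4950 (Z = (-756 + 1746)*(-5) = 990*(-5) = -4950)
W(U) = U²
s(p) = p² - p
Z - s(-124) = -4950 - (-124)*(-1 - 124) = -4950 - (-124)*(-125) = -4950 - 1*15500 = -4950 - 15500 = -20450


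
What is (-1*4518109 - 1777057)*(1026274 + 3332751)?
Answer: -27440785973150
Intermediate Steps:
(-1*4518109 - 1777057)*(1026274 + 3332751) = (-4518109 - 1777057)*4359025 = -6295166*4359025 = -27440785973150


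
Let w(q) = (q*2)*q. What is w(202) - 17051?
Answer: 64557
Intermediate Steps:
w(q) = 2*q**2 (w(q) = (2*q)*q = 2*q**2)
w(202) - 17051 = 2*202**2 - 17051 = 2*40804 - 17051 = 81608 - 17051 = 64557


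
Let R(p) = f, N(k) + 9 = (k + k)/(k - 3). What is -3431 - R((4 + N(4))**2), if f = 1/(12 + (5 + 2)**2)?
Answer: -209292/61 ≈ -3431.0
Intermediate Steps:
N(k) = -9 + 2*k/(-3 + k) (N(k) = -9 + (k + k)/(k - 3) = -9 + (2*k)/(-3 + k) = -9 + 2*k/(-3 + k))
f = 1/61 (f = 1/(12 + 7**2) = 1/(12 + 49) = 1/61 ≈ 0.016393)
R(p) = 1/61
-3431 - R((4 + N(4))**2) = -3431 - 1*1/61 = -3431 - 1/61 = -209292/61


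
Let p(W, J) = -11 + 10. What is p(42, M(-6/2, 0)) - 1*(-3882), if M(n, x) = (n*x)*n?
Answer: 3881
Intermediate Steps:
M(n, x) = x*n²
p(W, J) = -1
p(42, M(-6/2, 0)) - 1*(-3882) = -1 - 1*(-3882) = -1 + 3882 = 3881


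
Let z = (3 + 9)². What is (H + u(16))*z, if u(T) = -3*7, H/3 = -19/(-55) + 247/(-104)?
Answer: -214542/55 ≈ -3900.8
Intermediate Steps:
H = -2679/440 (H = 3*(-19/(-55) + 247/(-104)) = 3*(-19*(-1/55) + 247*(-1/104)) = 3*(19/55 - 19/8) = 3*(-893/440) = -2679/440 ≈ -6.0886)
u(T) = -21
z = 144 (z = 12² = 144)
(H + u(16))*z = (-2679/440 - 21)*144 = -11919/440*144 = -214542/55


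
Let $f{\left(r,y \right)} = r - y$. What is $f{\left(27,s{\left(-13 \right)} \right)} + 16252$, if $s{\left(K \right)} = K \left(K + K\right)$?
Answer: $15941$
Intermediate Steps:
$s{\left(K \right)} = 2 K^{2}$ ($s{\left(K \right)} = K 2 K = 2 K^{2}$)
$f{\left(27,s{\left(-13 \right)} \right)} + 16252 = \left(27 - 2 \left(-13\right)^{2}\right) + 16252 = \left(27 - 2 \cdot 169\right) + 16252 = \left(27 - 338\right) + 16252 = -311 + 16252 = 15941$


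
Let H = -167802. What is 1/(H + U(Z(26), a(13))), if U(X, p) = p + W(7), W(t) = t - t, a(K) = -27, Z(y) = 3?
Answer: -1/167829 ≈ -5.9584e-6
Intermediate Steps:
W(t) = 0
U(X, p) = p (U(X, p) = p + 0 = p)
1/(H + U(Z(26), a(13))) = 1/(-167802 - 27) = 1/(-167829) = -1/167829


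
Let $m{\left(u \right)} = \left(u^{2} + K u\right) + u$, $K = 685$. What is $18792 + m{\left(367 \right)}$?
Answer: $405243$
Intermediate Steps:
$m{\left(u \right)} = u^{2} + 686 u$ ($m{\left(u \right)} = \left(u^{2} + 685 u\right) + u = u^{2} + 686 u$)
$18792 + m{\left(367 \right)} = 18792 + 367 \left(686 + 367\right) = 18792 + 367 \cdot 1053 = 18792 + 386451 = 405243$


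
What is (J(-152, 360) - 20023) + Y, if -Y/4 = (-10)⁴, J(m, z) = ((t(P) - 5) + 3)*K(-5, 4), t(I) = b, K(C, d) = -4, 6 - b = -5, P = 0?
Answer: -60059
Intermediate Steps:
b = 11 (b = 6 - 1*(-5) = 6 + 5 = 11)
t(I) = 11
J(m, z) = -36 (J(m, z) = ((11 - 5) + 3)*(-4) = (6 + 3)*(-4) = 9*(-4) = -36)
Y = -40000 (Y = -4*(-10)⁴ = -4*10000 = -40000)
(J(-152, 360) - 20023) + Y = (-36 - 20023) - 40000 = -20059 - 40000 = -60059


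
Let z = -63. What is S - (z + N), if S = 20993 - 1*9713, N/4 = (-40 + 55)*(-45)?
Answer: 14043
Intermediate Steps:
N = -2700 (N = 4*((-40 + 55)*(-45)) = 4*(15*(-45)) = 4*(-675) = -2700)
S = 11280 (S = 20993 - 9713 = 11280)
S - (z + N) = 11280 - (-63 - 2700) = 11280 - 1*(-2763) = 11280 + 2763 = 14043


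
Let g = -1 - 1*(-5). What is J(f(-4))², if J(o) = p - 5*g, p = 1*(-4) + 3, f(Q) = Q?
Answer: 441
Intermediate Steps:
g = 4 (g = -1 + 5 = 4)
p = -1 (p = -4 + 3 = -1)
J(o) = -21 (J(o) = -1 - 5*4 = -1 - 20 = -21)
J(f(-4))² = (-21)² = 441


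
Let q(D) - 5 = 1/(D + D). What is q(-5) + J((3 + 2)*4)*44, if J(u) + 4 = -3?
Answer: -3031/10 ≈ -303.10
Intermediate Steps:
q(D) = 5 + 1/(2*D) (q(D) = 5 + 1/(D + D) = 5 + 1/(2*D))
J(u) = -7 (J(u) = -4 - 3 = -7)
q(-5) + J((3 + 2)*4)*44 = (5 + (½)/(-5)) - 7*44 = (5 + (½)*(-⅕)) - 308 = (5 - ⅒) - 308 = 49/10 - 308 = -3031/10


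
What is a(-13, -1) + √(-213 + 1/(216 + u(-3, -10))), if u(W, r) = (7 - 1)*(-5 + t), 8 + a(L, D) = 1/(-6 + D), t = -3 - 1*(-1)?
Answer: -57/7 + I*√6448614/174 ≈ -8.1429 + 14.594*I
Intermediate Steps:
t = -2 (t = -3 + 1 = -2)
a(L, D) = -8 + 1/(-6 + D)
u(W, r) = -42 (u(W, r) = (7 - 1)*(-5 - 2) = 6*(-7) = -42)
a(-13, -1) + √(-213 + 1/(216 + u(-3, -10))) = (49 - 8*(-1))/(-6 - 1) + √(-213 + 1/(216 - 42)) = (49 + 8)/(-7) + √(-213 + 1/174) = -⅐*57 + √(-213 + 1/174) = -57/7 + √(-37061/174) = -57/7 + I*√6448614/174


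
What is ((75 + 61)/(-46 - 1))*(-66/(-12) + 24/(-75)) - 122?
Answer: -160962/1175 ≈ -136.99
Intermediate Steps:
((75 + 61)/(-46 - 1))*(-66/(-12) + 24/(-75)) - 122 = (136/(-47))*(-66*(-1/12) + 24*(-1/75)) - 122 = (136*(-1/47))*(11/2 - 8/25) - 122 = -136/47*259/50 - 122 = -17612/1175 - 122 = -160962/1175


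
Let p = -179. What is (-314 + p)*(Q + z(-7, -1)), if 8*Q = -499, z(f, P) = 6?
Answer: 222343/8 ≈ 27793.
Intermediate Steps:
Q = -499/8 (Q = (⅛)*(-499) = -499/8 ≈ -62.375)
(-314 + p)*(Q + z(-7, -1)) = (-314 - 179)*(-499/8 + 6) = -493*(-451/8) = 222343/8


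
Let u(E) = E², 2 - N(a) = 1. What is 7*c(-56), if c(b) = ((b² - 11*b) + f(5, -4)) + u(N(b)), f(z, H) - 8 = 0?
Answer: 26327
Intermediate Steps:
f(z, H) = 8 (f(z, H) = 8 + 0 = 8)
N(a) = 1 (N(a) = 2 - 1*1 = 2 - 1 = 1)
c(b) = 9 + b² - 11*b (c(b) = ((b² - 11*b) + 8) + 1² = (8 + b² - 11*b) + 1 = 9 + b² - 11*b)
7*c(-56) = 7*(9 + (-56)² - 11*(-56)) = 7*(9 + 3136 + 616) = 7*3761 = 26327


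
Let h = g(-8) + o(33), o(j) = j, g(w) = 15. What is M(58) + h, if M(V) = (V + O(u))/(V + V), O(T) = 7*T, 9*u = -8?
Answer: 25289/522 ≈ 48.446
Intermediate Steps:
u = -8/9 (u = (1/9)*(-8) = -8/9 ≈ -0.88889)
M(V) = (-56/9 + V)/(2*V) (M(V) = (V + 7*(-8/9))/(V + V) = (V - 56/9)/((2*V)) = (-56/9 + V)*(1/(2*V)) = (-56/9 + V)/(2*V))
h = 48 (h = 15 + 33 = 48)
M(58) + h = (1/18)*(-56 + 9*58)/58 + 48 = (1/18)*(1/58)*(-56 + 522) + 48 = (1/18)*(1/58)*466 + 48 = 233/522 + 48 = 25289/522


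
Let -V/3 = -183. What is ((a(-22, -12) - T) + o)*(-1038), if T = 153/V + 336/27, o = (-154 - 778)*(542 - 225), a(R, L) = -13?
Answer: 56125655788/183 ≈ 3.0670e+8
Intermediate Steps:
V = 549 (V = -3*(-183) = 549)
o = -295444 (o = -932*317 = -295444)
T = 6985/549 (T = 153/549 + 336/27 = 153*(1/549) + 336*(1/27) = 17/61 + 112/9 = 6985/549 ≈ 12.723)
((a(-22, -12) - T) + o)*(-1038) = ((-13 - 1*6985/549) - 295444)*(-1038) = ((-13 - 6985/549) - 295444)*(-1038) = (-14122/549 - 295444)*(-1038) = -162212878/549*(-1038) = 56125655788/183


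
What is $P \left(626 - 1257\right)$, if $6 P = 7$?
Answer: $- \frac{4417}{6} \approx -736.17$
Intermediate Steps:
$P = \frac{7}{6}$ ($P = \frac{1}{6} \cdot 7 = \frac{7}{6} \approx 1.1667$)
$P \left(626 - 1257\right) = \frac{7 \left(626 - 1257\right)}{6} = \frac{7}{6} \left(-631\right) = - \frac{4417}{6}$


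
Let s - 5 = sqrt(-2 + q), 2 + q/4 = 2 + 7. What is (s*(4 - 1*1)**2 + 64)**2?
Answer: 13987 + 1962*sqrt(26) ≈ 23991.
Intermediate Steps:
q = 28 (q = -8 + 4*(2 + 7) = -8 + 4*9 = -8 + 36 = 28)
s = 5 + sqrt(26) (s = 5 + sqrt(-2 + 28) = 5 + sqrt(26) ≈ 10.099)
(s*(4 - 1*1)**2 + 64)**2 = ((5 + sqrt(26))*(4 - 1*1)**2 + 64)**2 = ((5 + sqrt(26))*(4 - 1)**2 + 64)**2 = ((5 + sqrt(26))*3**2 + 64)**2 = ((5 + sqrt(26))*9 + 64)**2 = ((45 + 9*sqrt(26)) + 64)**2 = (109 + 9*sqrt(26))**2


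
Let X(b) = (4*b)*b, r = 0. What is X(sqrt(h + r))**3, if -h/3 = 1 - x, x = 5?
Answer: 110592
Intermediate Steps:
h = 12 (h = -3*(1 - 1*5) = -3*(1 - 5) = -3*(-4) = 12)
X(b) = 4*b**2
X(sqrt(h + r))**3 = (4*(sqrt(12 + 0))**2)**3 = (4*(sqrt(12))**2)**3 = (4*(2*sqrt(3))**2)**3 = (4*12)**3 = 48**3 = 110592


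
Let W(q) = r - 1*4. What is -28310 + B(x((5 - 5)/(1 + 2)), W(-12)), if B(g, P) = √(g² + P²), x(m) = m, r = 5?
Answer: -28309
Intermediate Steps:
W(q) = 1 (W(q) = 5 - 1*4 = 5 - 4 = 1)
B(g, P) = √(P² + g²)
-28310 + B(x((5 - 5)/(1 + 2)), W(-12)) = -28310 + √(1² + ((5 - 5)/(1 + 2))²) = -28310 + √(1 + (0/3)²) = -28310 + √(1 + (0*(⅓))²) = -28310 + √(1 + 0²) = -28310 + √(1 + 0) = -28310 + √1 = -28310 + 1 = -28309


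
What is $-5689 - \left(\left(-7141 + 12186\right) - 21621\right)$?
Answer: $10887$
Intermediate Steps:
$-5689 - \left(\left(-7141 + 12186\right) - 21621\right) = -5689 - \left(5045 - 21621\right) = -5689 - -16576 = -5689 + 16576 = 10887$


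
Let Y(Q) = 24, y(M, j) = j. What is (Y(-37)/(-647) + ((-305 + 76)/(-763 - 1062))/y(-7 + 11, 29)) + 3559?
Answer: 121867846488/34242475 ≈ 3559.0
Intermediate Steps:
(Y(-37)/(-647) + ((-305 + 76)/(-763 - 1062))/y(-7 + 11, 29)) + 3559 = (24/(-647) + ((-305 + 76)/(-763 - 1062))/29) + 3559 = (24*(-1/647) - 229/(-1825)*(1/29)) + 3559 = (-24/647 - 229*(-1/1825)*(1/29)) + 3559 = (-24/647 + (229/1825)*(1/29)) + 3559 = (-24/647 + 229/52925) + 3559 = -1122037/34242475 + 3559 = 121867846488/34242475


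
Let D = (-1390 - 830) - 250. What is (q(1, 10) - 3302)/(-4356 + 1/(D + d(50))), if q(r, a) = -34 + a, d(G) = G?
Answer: 8048920/10541521 ≈ 0.76354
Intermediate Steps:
D = -2470 (D = -2220 - 250 = -2470)
(q(1, 10) - 3302)/(-4356 + 1/(D + d(50))) = ((-34 + 10) - 3302)/(-4356 + 1/(-2470 + 50)) = (-24 - 3302)/(-4356 + 1/(-2420)) = -3326/(-4356 - 1/2420) = -3326/(-10541521/2420) = -3326*(-2420/10541521) = 8048920/10541521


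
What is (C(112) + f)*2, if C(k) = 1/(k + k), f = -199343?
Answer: -44652831/112 ≈ -3.9869e+5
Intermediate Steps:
C(k) = 1/(2*k)
(C(112) + f)*2 = ((½)/112 - 199343)*2 = ((½)*(1/112) - 199343)*2 = (1/224 - 199343)*2 = -44652831/224*2 = -44652831/112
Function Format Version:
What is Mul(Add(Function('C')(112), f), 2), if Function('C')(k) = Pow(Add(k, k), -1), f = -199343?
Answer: Rational(-44652831, 112) ≈ -3.9869e+5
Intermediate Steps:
Function('C')(k) = Mul(Rational(1, 2), Pow(k, -1)) (Function('C')(k) = Pow(Mul(2, k), -1) = Mul(Rational(1, 2), Pow(k, -1)))
Mul(Add(Function('C')(112), f), 2) = Mul(Add(Mul(Rational(1, 2), Pow(112, -1)), -199343), 2) = Mul(Add(Mul(Rational(1, 2), Rational(1, 112)), -199343), 2) = Mul(Add(Rational(1, 224), -199343), 2) = Mul(Rational(-44652831, 224), 2) = Rational(-44652831, 112)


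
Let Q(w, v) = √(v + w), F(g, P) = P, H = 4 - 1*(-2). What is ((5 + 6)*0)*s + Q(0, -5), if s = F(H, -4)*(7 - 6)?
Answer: I*√5 ≈ 2.2361*I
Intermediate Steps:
H = 6 (H = 4 + 2 = 6)
s = -4 (s = -4*(7 - 6) = -4*1 = -4)
((5 + 6)*0)*s + Q(0, -5) = ((5 + 6)*0)*(-4) + √(-5 + 0) = (11*0)*(-4) + √(-5) = 0*(-4) + I*√5 = 0 + I*√5 = I*√5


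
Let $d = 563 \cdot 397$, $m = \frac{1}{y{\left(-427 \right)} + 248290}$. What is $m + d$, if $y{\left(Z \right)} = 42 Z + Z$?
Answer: $\frac{51391660720}{229929} \approx 2.2351 \cdot 10^{5}$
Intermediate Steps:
$y{\left(Z \right)} = 43 Z$
$m = \frac{1}{229929}$ ($m = \frac{1}{43 \left(-427\right) + 248290} = \frac{1}{-18361 + 248290} = \frac{1}{229929} \approx 4.3492 \cdot 10^{-6}$)
$d = 223511$
$m + d = \frac{1}{229929} + 223511 = \frac{51391660720}{229929}$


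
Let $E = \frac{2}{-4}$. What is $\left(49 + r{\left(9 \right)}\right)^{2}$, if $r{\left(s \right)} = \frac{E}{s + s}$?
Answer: $\frac{3108169}{1296} \approx 2398.3$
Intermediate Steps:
$E = - \frac{1}{2}$ ($E = 2 \left(- \frac{1}{4}\right) = - \frac{1}{2} \approx -0.5$)
$r{\left(s \right)} = - \frac{1}{4 s}$ ($r{\left(s \right)} = \frac{1}{s + s} \left(- \frac{1}{2}\right) = \frac{1}{2 s} \left(- \frac{1}{2}\right) = - \frac{1}{4 s}$)
$\left(49 + r{\left(9 \right)}\right)^{2} = \left(49 - \frac{1}{4 \cdot 9}\right)^{2} = \left(49 - \frac{1}{36}\right)^{2} = \left(\frac{1763}{36}\right)^{2} = \frac{3108169}{1296}$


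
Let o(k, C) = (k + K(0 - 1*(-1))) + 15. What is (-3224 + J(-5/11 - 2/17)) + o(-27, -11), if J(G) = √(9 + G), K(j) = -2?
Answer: -3238 + 2*√73678/187 ≈ -3235.1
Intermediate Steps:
o(k, C) = 13 + k (o(k, C) = (k - 2) + 15 = (-2 + k) + 15 = 13 + k)
(-3224 + J(-5/11 - 2/17)) + o(-27, -11) = (-3224 + √(9 + (-5/11 - 2/17))) + (13 - 27) = (-3224 + √(9 + (-5*1/11 - 2*1/17))) - 14 = (-3224 + √(9 + (-5/11 - 2/17))) - 14 = (-3224 + √(9 - 107/187)) - 14 = (-3224 + √(1576/187)) - 14 = (-3224 + 2*√73678/187) - 14 = -3238 + 2*√73678/187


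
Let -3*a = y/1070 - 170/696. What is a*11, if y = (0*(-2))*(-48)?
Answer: 935/1044 ≈ 0.89559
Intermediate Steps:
y = 0 (y = 0*(-48) = 0)
a = 85/1044 (a = -(0/1070 - 170/696)/3 = -(0*(1/1070) - 170*1/696)/3 = -(0 - 85/348)/3 = -1/3*(-85/348) = 85/1044 ≈ 0.081418)
a*11 = (85/1044)*11 = 935/1044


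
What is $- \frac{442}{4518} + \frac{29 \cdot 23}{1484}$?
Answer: $\frac{1178789}{3352356} \approx 0.35163$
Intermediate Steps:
$- \frac{442}{4518} + \frac{29 \cdot 23}{1484} = \left(-442\right) \frac{1}{4518} + 667 \cdot \frac{1}{1484} = - \frac{221}{2259} + \frac{667}{1484} = \frac{1178789}{3352356}$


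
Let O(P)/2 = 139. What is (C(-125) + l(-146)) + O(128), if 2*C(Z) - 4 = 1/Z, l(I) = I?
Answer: 33499/250 ≈ 134.00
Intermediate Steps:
C(Z) = 2 + 1/(2*Z)
O(P) = 278 (O(P) = 2*139 = 278)
(C(-125) + l(-146)) + O(128) = ((2 + (½)/(-125)) - 146) + 278 = ((2 + (½)*(-1/125)) - 146) + 278 = ((2 - 1/250) - 146) + 278 = (499/250 - 146) + 278 = -36001/250 + 278 = 33499/250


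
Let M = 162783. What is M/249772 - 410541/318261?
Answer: -16911388763/26497562164 ≈ -0.63822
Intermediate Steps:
M/249772 - 410541/318261 = 162783/249772 - 410541/318261 = 162783*(1/249772) - 410541*1/318261 = 162783/249772 - 136847/106087 = -16911388763/26497562164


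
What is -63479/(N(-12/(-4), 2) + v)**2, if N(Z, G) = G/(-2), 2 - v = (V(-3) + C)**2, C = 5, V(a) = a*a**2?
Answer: -63479/233289 ≈ -0.27210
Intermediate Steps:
V(a) = a**3
v = -482 (v = 2 - ((-3)**3 + 5)**2 = 2 - (-27 + 5)**2 = 2 - 1*(-22)**2 = 2 - 1*484 = 2 - 484 = -482)
N(Z, G) = -G/2 (N(Z, G) = G*(-1/2) = -G/2)
-63479/(N(-12/(-4), 2) + v)**2 = -63479/(-1/2*2 - 482)**2 = -63479/(-1 - 482)**2 = -63479/((-483)**2) = -63479/233289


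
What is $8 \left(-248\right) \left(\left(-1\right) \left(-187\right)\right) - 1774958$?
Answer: $-2145966$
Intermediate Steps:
$8 \left(-248\right) \left(\left(-1\right) \left(-187\right)\right) - 1774958 = \left(-1984\right) 187 - 1774958 = -371008 - 1774958 = -2145966$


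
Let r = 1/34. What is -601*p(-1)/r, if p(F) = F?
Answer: 20434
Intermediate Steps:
r = 1/34 ≈ 0.029412
-601*p(-1)/r = -(-601)/1/34 = -(-601)*34 = -601*(-34) = 20434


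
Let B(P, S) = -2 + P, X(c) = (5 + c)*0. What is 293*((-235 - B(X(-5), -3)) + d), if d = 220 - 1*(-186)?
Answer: 50689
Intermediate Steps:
X(c) = 0
d = 406 (d = 220 + 186 = 406)
293*((-235 - B(X(-5), -3)) + d) = 293*((-235 - (-2 + 0)) + 406) = 293*((-235 - 1*(-2)) + 406) = 293*((-235 + 2) + 406) = 293*(-233 + 406) = 293*173 = 50689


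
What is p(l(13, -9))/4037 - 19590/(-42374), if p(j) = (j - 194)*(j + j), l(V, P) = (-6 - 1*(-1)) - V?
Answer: 201241599/85531919 ≈ 2.3528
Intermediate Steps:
l(V, P) = -5 - V (l(V, P) = (-6 + 1) - V = -5 - V)
p(j) = 2*j*(-194 + j) (p(j) = (-194 + j)*(2*j) = 2*j*(-194 + j))
p(l(13, -9))/4037 - 19590/(-42374) = (2*(-5 - 1*13)*(-194 + (-5 - 1*13)))/4037 - 19590/(-42374) = (2*(-5 - 13)*(-194 + (-5 - 13)))*(1/4037) - 19590*(-1/42374) = (2*(-18)*(-194 - 18))*(1/4037) + 9795/21187 = (2*(-18)*(-212))*(1/4037) + 9795/21187 = 7632*(1/4037) + 9795/21187 = 7632/4037 + 9795/21187 = 201241599/85531919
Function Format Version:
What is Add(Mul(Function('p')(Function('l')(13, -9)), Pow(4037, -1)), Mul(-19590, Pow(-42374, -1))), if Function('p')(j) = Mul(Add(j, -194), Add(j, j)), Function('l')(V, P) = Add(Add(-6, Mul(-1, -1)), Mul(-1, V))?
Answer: Rational(201241599, 85531919) ≈ 2.3528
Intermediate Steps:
Function('l')(V, P) = Add(-5, Mul(-1, V)) (Function('l')(V, P) = Add(Add(-6, 1), Mul(-1, V)) = Add(-5, Mul(-1, V)))
Function('p')(j) = Mul(2, j, Add(-194, j)) (Function('p')(j) = Mul(Add(-194, j), Mul(2, j)) = Mul(2, j, Add(-194, j)))
Add(Mul(Function('p')(Function('l')(13, -9)), Pow(4037, -1)), Mul(-19590, Pow(-42374, -1))) = Add(Mul(Mul(2, Add(-5, Mul(-1, 13)), Add(-194, Add(-5, Mul(-1, 13)))), Pow(4037, -1)), Mul(-19590, Pow(-42374, -1))) = Add(Mul(Mul(2, Add(-5, -13), Add(-194, Add(-5, -13))), Rational(1, 4037)), Mul(-19590, Rational(-1, 42374))) = Add(Mul(Mul(2, -18, Add(-194, -18)), Rational(1, 4037)), Rational(9795, 21187)) = Add(Mul(Mul(2, -18, -212), Rational(1, 4037)), Rational(9795, 21187)) = Add(Mul(7632, Rational(1, 4037)), Rational(9795, 21187)) = Add(Rational(7632, 4037), Rational(9795, 21187)) = Rational(201241599, 85531919)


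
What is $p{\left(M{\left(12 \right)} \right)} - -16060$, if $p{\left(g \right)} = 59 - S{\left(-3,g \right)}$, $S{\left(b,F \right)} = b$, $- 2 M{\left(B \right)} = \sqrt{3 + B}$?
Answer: $16122$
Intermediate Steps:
$M{\left(B \right)} = - \frac{\sqrt{3 + B}}{2}$
$p{\left(g \right)} = 62$ ($p{\left(g \right)} = 59 - -3 = 59 + 3 = 62$)
$p{\left(M{\left(12 \right)} \right)} - -16060 = 62 - -16060 = 62 + 16060 = 16122$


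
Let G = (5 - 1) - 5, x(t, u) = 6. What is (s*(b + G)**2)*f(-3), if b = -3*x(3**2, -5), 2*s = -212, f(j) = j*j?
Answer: -344394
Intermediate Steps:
f(j) = j**2
s = -106 (s = (1/2)*(-212) = -106)
G = -1 (G = 4 - 5 = -1)
b = -18 (b = -3*6 = -18)
(s*(b + G)**2)*f(-3) = -106*(-18 - 1)**2*(-3)**2 = -106*(-19)**2*9 = -106*361*9 = -38266*9 = -344394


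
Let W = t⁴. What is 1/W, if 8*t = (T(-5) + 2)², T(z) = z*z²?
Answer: 4096/52389094428262881 ≈ 7.8184e-14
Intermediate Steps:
T(z) = z³
t = 15129/8 (t = ((-5)³ + 2)²/8 = (-125 + 2)²/8 = (⅛)*(-123)² = (⅛)*15129 = 15129/8 ≈ 1891.1)
W = 52389094428262881/4096 (W = (15129/8)⁴ = 52389094428262881/4096 ≈ 1.2790e+13)
1/W = 1/(52389094428262881/4096) = 4096/52389094428262881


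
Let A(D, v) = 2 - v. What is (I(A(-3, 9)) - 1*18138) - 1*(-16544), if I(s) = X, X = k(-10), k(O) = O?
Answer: -1604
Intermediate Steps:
X = -10
I(s) = -10
(I(A(-3, 9)) - 1*18138) - 1*(-16544) = (-10 - 1*18138) - 1*(-16544) = (-10 - 18138) + 16544 = -18148 + 16544 = -1604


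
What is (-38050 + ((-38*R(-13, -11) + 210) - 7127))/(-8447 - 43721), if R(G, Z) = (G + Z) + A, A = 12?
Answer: 44511/52168 ≈ 0.85322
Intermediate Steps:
R(G, Z) = 12 + G + Z (R(G, Z) = (G + Z) + 12 = 12 + G + Z)
(-38050 + ((-38*R(-13, -11) + 210) - 7127))/(-8447 - 43721) = (-38050 + ((-38*(12 - 13 - 11) + 210) - 7127))/(-8447 - 43721) = (-38050 + ((-38*(-12) + 210) - 7127))/(-52168) = (-38050 + ((456 + 210) - 7127))*(-1/52168) = (-38050 + (666 - 7127))*(-1/52168) = (-38050 - 6461)*(-1/52168) = -44511*(-1/52168) = 44511/52168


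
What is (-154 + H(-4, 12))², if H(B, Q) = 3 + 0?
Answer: 22801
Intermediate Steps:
H(B, Q) = 3
(-154 + H(-4, 12))² = (-154 + 3)² = (-151)² = 22801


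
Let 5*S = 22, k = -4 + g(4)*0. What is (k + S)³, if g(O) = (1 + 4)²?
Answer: 8/125 ≈ 0.064000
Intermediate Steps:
g(O) = 25 (g(O) = 5² = 25)
k = -4 (k = -4 + 25*0 = -4 + 0 = -4)
S = 22/5 (S = (⅕)*22 = 22/5 ≈ 4.4000)
(k + S)³ = (-4 + 22/5)³ = (⅖)³ = 8/125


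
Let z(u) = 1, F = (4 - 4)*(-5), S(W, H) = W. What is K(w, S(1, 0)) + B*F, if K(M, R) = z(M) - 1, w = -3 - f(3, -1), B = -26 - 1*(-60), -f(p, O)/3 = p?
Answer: 0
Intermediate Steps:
f(p, O) = -3*p
B = 34 (B = -26 + 60 = 34)
F = 0 (F = 0*(-5) = 0)
w = 6 (w = -3 - (-3)*3 = -3 - 1*(-9) = -3 + 9 = 6)
K(M, R) = 0 (K(M, R) = 1 - 1 = 0)
K(w, S(1, 0)) + B*F = 0 + 34*0 = 0 + 0 = 0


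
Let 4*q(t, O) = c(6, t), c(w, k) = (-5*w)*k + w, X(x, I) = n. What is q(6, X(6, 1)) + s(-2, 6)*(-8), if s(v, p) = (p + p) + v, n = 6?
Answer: -247/2 ≈ -123.50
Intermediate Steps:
X(x, I) = 6
s(v, p) = v + 2*p (s(v, p) = 2*p + v = v + 2*p)
c(w, k) = w - 5*k*w (c(w, k) = -5*k*w + w = w - 5*k*w)
q(t, O) = 3/2 - 15*t/2 (q(t, O) = (6*(1 - 5*t))/4 = (6 - 30*t)/4 = 3/2 - 15*t/2)
q(6, X(6, 1)) + s(-2, 6)*(-8) = (3/2 - 15/2*6) + (-2 + 2*6)*(-8) = (3/2 - 45) + (-2 + 12)*(-8) = -87/2 + 10*(-8) = -87/2 - 80 = -247/2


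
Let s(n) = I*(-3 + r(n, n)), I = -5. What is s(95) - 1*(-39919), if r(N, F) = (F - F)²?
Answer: 39934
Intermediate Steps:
r(N, F) = 0 (r(N, F) = 0² = 0)
s(n) = 15 (s(n) = -5*(-3 + 0) = -5*(-3) = 15)
s(95) - 1*(-39919) = 15 - 1*(-39919) = 15 + 39919 = 39934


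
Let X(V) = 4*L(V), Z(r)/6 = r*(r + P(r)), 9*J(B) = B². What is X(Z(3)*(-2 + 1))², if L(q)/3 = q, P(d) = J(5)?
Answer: 1557504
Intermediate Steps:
J(B) = B²/9
P(d) = 25/9 (P(d) = (⅑)*5² = (⅑)*25 = 25/9)
L(q) = 3*q
Z(r) = 6*r*(25/9 + r) (Z(r) = 6*(r*(r + 25/9)) = 6*(r*(25/9 + r)) = 6*r*(25/9 + r))
X(V) = 12*V (X(V) = 4*(3*V) = 12*V)
X(Z(3)*(-2 + 1))² = (12*(((⅔)*3*(25 + 9*3))*(-2 + 1)))² = (12*(((⅔)*3*(25 + 27))*(-1)))² = (12*(((⅔)*3*52)*(-1)))² = (12*(104*(-1)))² = (12*(-104))² = (-1248)² = 1557504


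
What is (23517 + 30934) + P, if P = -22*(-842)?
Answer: 72975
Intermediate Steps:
P = 18524
(23517 + 30934) + P = (23517 + 30934) + 18524 = 54451 + 18524 = 72975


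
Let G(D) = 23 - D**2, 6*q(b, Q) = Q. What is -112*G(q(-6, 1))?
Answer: -23156/9 ≈ -2572.9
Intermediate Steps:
q(b, Q) = Q/6
-112*G(q(-6, 1)) = -112*(23 - ((1/6)*1)**2) = -112*(23 - (1/6)**2) = -112*(23 - 1*1/36) = -112*(23 - 1/36) = -112*827/36 = -23156/9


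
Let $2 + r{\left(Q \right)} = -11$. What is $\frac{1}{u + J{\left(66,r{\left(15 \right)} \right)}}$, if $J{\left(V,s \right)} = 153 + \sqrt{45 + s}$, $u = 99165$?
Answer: $\frac{49659}{4932032546} - \frac{\sqrt{2}}{2466016273} \approx 1.0068 \cdot 10^{-5}$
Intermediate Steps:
$r{\left(Q \right)} = -13$ ($r{\left(Q \right)} = -2 - 11 = -13$)
$\frac{1}{u + J{\left(66,r{\left(15 \right)} \right)}} = \frac{1}{99165 + \left(153 + \sqrt{45 - 13}\right)} = \frac{1}{99165 + \left(153 + \sqrt{32}\right)} = \frac{1}{99165 + \left(153 + 4 \sqrt{2}\right)} = \frac{1}{99318 + 4 \sqrt{2}}$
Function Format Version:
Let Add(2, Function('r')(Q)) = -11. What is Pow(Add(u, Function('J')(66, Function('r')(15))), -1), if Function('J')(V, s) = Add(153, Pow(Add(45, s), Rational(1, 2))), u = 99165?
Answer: Add(Rational(49659, 4932032546), Mul(Rational(-1, 2466016273), Pow(2, Rational(1, 2)))) ≈ 1.0068e-5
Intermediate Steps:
Function('r')(Q) = -13 (Function('r')(Q) = Add(-2, -11) = -13)
Pow(Add(u, Function('J')(66, Function('r')(15))), -1) = Pow(Add(99165, Add(153, Pow(Add(45, -13), Rational(1, 2)))), -1) = Pow(Add(99165, Add(153, Pow(32, Rational(1, 2)))), -1) = Pow(Add(99165, Add(153, Mul(4, Pow(2, Rational(1, 2))))), -1) = Pow(Add(99318, Mul(4, Pow(2, Rational(1, 2)))), -1)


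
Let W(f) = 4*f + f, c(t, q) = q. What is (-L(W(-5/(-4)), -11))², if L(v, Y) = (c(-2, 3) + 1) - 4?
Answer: 0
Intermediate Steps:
W(f) = 5*f
L(v, Y) = 0 (L(v, Y) = (3 + 1) - 4 = 4 - 4 = 0)
(-L(W(-5/(-4)), -11))² = (-1*0)² = 0² = 0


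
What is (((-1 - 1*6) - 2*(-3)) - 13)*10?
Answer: -140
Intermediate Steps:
(((-1 - 1*6) - 2*(-3)) - 13)*10 = (((-1 - 6) + 6) - 13)*10 = ((-7 + 6) - 13)*10 = (-1 - 13)*10 = -14*10 = -140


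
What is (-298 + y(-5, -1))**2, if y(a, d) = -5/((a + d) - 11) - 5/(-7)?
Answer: 1249056964/14161 ≈ 88204.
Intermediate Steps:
y(a, d) = 5/7 - 5/(-11 + a + d) (y(a, d) = -5/(-11 + a + d) - 5*(-1/7) = -5/(-11 + a + d) + 5/7 = 5/7 - 5/(-11 + a + d))
(-298 + y(-5, -1))**2 = (-298 + 5*(-18 - 5 - 1)/(7*(-11 - 5 - 1)))**2 = (-298 + (5/7)*(-24)/(-17))**2 = (-298 + (5/7)*(-1/17)*(-24))**2 = (-298 + 120/119)**2 = (-35342/119)**2 = 1249056964/14161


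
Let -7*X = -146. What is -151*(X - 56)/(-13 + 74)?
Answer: 37146/427 ≈ 86.993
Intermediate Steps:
X = 146/7 (X = -1/7*(-146) = 146/7 ≈ 20.857)
-151*(X - 56)/(-13 + 74) = -151*(146/7 - 56)/(-13 + 74) = -(-37146)/(7*61) = -151*(-246/427) = 37146/427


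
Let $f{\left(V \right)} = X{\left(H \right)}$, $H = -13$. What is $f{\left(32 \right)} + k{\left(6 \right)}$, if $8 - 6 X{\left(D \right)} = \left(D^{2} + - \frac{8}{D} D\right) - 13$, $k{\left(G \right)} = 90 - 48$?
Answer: $\frac{56}{3} \approx 18.667$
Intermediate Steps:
$k{\left(G \right)} = 42$ ($k{\left(G \right)} = 90 - 48 = 42$)
$X{\left(D \right)} = \frac{29}{6} - \frac{D^{2}}{6}$ ($X{\left(D \right)} = \frac{4}{3} - \frac{\left(D^{2} + - \frac{8}{D} D\right) - 13}{6} = \frac{4}{3} - \frac{\left(D^{2} - 8\right) - 13}{6} = \frac{4}{3} - \frac{\left(-8 + D^{2}\right) - 13}{6} = \frac{4}{3} - \frac{-21 + D^{2}}{6} = \frac{4}{3} - \left(- \frac{7}{2} + \frac{D^{2}}{6}\right) = \frac{29}{6} - \frac{D^{2}}{6}$)
$f{\left(V \right)} = - \frac{70}{3}$ ($f{\left(V \right)} = \frac{29}{6} - \frac{\left(-13\right)^{2}}{6} = \frac{29}{6} - \frac{169}{6} = - \frac{70}{3}$)
$f{\left(32 \right)} + k{\left(6 \right)} = - \frac{70}{3} + 42 = \frac{56}{3}$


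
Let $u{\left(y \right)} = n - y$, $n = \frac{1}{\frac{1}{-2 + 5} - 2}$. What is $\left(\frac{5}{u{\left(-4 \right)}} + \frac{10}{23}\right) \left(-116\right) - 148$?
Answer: $- \frac{144288}{391} \approx -369.02$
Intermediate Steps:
$n = - \frac{3}{5}$ ($n = \frac{1}{\frac{1}{3} - 2} = \frac{1}{- \frac{5}{3}} = - \frac{3}{5} \approx -0.6$)
$u{\left(y \right)} = - \frac{3}{5} - y$
$\left(\frac{5}{u{\left(-4 \right)}} + \frac{10}{23}\right) \left(-116\right) - 148 = \left(\frac{5}{- \frac{3}{5} - -4} + \frac{10}{23}\right) \left(-116\right) - 148 = \left(\frac{5}{- \frac{3}{5} + 4} + 10 \cdot \frac{1}{23}\right) \left(-116\right) - 148 = \left(\frac{5}{\frac{17}{5}} + \frac{10}{23}\right) \left(-116\right) - 148 = \left(5 \cdot \frac{5}{17} + \frac{10}{23}\right) \left(-116\right) - 148 = \left(\frac{25}{17} + \frac{10}{23}\right) \left(-116\right) - 148 = \frac{745}{391} \left(-116\right) - 148 = - \frac{86420}{391} - 148 = - \frac{144288}{391}$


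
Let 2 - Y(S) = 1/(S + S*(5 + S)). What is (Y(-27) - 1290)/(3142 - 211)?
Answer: -730297/1661877 ≈ -0.43944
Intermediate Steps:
Y(S) = 2 - 1/(S + S*(5 + S))
(Y(-27) - 1290)/(3142 - 211) = ((-1 + 2*(-27)² + 12*(-27))/((-27)*(6 - 27)) - 1290)/(3142 - 211) = (-1/27*(-1 + 2*729 - 324)/(-21) - 1290)/2931 = (-1/27*(-1/21)*(-1 + 1458 - 324) - 1290)*(1/2931) = (-1/27*(-1/21)*1133 - 1290)*(1/2931) = (1133/567 - 1290)*(1/2931) = -730297/567*1/2931 = -730297/1661877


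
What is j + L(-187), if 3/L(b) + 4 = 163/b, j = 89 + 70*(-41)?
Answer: -2534052/911 ≈ -2781.6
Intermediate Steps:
j = -2781 (j = 89 - 2870 = -2781)
L(b) = 3/(-4 + 163/b)
j + L(-187) = -2781 - 3*(-187)/(-163 + 4*(-187)) = -2781 - 3*(-187)/(-163 - 748) = -2781 - 3*(-187)/(-911) = -2781 - 3*(-187)*(-1/911) = -2781 - 561/911 = -2534052/911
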